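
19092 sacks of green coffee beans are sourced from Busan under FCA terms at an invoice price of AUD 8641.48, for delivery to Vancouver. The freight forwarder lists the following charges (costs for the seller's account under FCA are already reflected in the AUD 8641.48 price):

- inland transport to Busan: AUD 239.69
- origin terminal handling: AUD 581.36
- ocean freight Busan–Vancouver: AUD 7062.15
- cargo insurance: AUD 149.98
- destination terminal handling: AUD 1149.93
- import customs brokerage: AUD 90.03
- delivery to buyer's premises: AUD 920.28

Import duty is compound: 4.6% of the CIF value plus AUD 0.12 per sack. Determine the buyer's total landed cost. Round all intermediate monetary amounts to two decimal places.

FCA: the seller delivers export-cleared goods to the carrier; the buyer bears costs from that point.
Already in the invoice (seller's account under FCA): inland to port — exclude.
CIF value = FCA price + origin terminal + freight + insurance = 8641.48 + 581.36 + 7062.15 + 149.98 = 16434.97
Ad valorem component: 16434.97 × 4.6% = 756.01
Specific component: 19092 × 0.12 = 2291.04
Import duty = 756.01 + 2291.04 = 3047.05
Buyer bears: origin terminal 581.36 + freight 7062.15 + insurance 149.98 + destination terminal 1149.93 + brokerage 90.03 + delivery 920.28 + duty 3047.05 = 13000.78
Landed cost = invoice 8641.48 + 13000.78 = 21642.26

Total landed cost: AUD 21642.26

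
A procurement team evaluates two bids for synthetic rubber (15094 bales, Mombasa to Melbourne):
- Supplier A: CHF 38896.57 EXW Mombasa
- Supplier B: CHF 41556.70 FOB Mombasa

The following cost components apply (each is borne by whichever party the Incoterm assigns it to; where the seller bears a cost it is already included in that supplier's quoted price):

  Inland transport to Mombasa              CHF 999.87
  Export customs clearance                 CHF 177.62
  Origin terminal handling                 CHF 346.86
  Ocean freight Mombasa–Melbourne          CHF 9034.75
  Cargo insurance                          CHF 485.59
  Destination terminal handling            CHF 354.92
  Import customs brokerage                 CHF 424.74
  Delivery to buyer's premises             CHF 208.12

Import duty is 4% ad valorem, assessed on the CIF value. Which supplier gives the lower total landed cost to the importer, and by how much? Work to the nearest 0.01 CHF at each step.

Supplier A (EXW):
CIF value = EXW price + inland to port + export clearance + origin terminal + freight + insurance = 38896.57 + 999.87 + 177.62 + 346.86 + 9034.75 + 485.59 = 49941.26
Import duty = 49941.26 × 4% = 1997.65
Buyer bears (A): 999.87 + 177.62 + 346.86 + 9034.75 + 485.59 + 354.92 + 424.74 + 208.12 = 12032.47
Landed cost (A) = invoice 38896.57 + 12032.47 + duty 1997.65 = 52926.69
Supplier B (FOB):
CIF value = FOB price + freight + insurance = 41556.70 + 9034.75 + 485.59 = 51077.04
Import duty = 51077.04 × 4% = 2043.08
Buyer bears (B): 9034.75 + 485.59 + 354.92 + 424.74 + 208.12 = 10508.12
Landed cost (B) = invoice 41556.70 + 10508.12 + duty 2043.08 = 54107.90
Difference = |52926.69 − 54107.90| = 1181.21

Supplier A is cheaper by CHF 1181.21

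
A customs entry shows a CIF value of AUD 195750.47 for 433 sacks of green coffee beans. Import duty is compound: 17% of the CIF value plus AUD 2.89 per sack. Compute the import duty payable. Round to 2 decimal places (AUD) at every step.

Import duty: AUD 34528.95

Ad valorem component: 195750.47 × 17% = 33277.58
Specific component: 433 × 2.89 = 1251.37
Import duty = 33277.58 + 1251.37 = 34528.95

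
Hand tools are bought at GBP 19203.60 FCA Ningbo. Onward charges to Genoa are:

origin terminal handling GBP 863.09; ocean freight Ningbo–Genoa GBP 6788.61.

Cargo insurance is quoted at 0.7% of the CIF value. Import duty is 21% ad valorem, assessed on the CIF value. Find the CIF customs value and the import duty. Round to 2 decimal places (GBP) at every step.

Let C be the CIF value. C = FCA price + pre-shipment costs + freight + 0.7% × C
C − 0.7% × C = 19203.60 + 863.09 + 6788.61
0.993 × C = 26855.30
C = 26855.30 / 0.993 = 27044.61
Insurance premium = 0.7% × 27044.61 = 189.31
Import duty = 27044.61 × 21% = 5679.37

CIF value: GBP 27044.61; import duty: GBP 5679.37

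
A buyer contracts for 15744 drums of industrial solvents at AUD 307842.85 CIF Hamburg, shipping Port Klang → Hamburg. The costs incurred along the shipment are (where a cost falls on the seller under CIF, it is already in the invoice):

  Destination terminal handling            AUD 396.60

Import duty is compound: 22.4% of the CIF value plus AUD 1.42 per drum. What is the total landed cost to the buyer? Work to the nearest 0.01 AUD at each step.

Total landed cost: AUD 399552.73

CIF: the seller pays costs through ocean freight and marine insurance to the destination port.
The CIF price already equals the CIF value: 307842.85
Ad valorem component: 307842.85 × 22.4% = 68956.80
Specific component: 15744 × 1.42 = 22356.48
Import duty = 68956.80 + 22356.48 = 91313.28
Buyer bears: destination terminal 396.60 + duty 91313.28 = 91709.88
Landed cost = invoice 307842.85 + 91709.88 = 399552.73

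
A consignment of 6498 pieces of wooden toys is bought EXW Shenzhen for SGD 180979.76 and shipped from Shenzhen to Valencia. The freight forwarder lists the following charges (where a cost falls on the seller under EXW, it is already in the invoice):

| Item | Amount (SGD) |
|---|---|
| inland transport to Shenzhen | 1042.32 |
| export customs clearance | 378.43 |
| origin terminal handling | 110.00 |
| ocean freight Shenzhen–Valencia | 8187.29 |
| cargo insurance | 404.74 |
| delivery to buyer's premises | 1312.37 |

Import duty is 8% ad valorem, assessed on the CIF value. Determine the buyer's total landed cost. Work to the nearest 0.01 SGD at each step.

Total landed cost: SGD 207703.11

EXW: the seller makes goods available at their premises; the buyer bears all onward costs.
CIF value = EXW price + inland to port + export clearance + origin terminal + freight + insurance = 180979.76 + 1042.32 + 378.43 + 110.00 + 8187.29 + 404.74 = 191102.54
Import duty = 191102.54 × 8% = 15288.20
Buyer bears: inland to port 1042.32 + export clearance 378.43 + origin terminal 110.00 + freight 8187.29 + insurance 404.74 + delivery 1312.37 + duty 15288.20 = 26723.35
Landed cost = invoice 180979.76 + 26723.35 = 207703.11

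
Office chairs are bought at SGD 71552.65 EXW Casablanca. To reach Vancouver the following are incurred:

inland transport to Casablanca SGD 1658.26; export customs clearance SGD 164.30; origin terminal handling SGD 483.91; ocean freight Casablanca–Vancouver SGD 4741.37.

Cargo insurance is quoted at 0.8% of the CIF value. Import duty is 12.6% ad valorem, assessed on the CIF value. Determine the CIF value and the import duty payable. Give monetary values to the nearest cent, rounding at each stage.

Let C be the CIF value. C = EXW price + pre-shipment costs + freight + 0.8% × C
C − 0.8% × C = 71552.65 + 1658.26 + 164.30 + 483.91 + 4741.37
0.992 × C = 78600.49
C = 78600.49 / 0.992 = 79234.36
Insurance premium = 0.8% × 79234.36 = 633.87
Import duty = 79234.36 × 12.6% = 9983.53

CIF value: SGD 79234.36; import duty: SGD 9983.53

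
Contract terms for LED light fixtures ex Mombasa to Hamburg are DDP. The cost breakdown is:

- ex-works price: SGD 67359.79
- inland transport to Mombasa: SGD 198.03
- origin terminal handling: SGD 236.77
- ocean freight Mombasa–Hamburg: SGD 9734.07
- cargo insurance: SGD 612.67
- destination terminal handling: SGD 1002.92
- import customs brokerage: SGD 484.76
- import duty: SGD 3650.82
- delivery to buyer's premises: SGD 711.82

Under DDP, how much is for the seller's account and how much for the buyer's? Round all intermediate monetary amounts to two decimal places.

DDP: the seller bears all costs including import duty.
Seller's account: goods 67359.79 + inland to port 198.03 + origin terminal 236.77 + freight 9734.07 + insurance 612.67 + destination terminal 1002.92 + brokerage 484.76 + duty 3650.82 + delivery 711.82 = 83991.65
Buyer's account: 0.00

Seller: SGD 83991.65; buyer: SGD 0.00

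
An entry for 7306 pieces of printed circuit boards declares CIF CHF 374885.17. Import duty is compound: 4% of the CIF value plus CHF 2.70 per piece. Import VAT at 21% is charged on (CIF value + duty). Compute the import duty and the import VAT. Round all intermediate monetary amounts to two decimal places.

Ad valorem component: 374885.17 × 4% = 14995.41
Specific component: 7306 × 2.70 = 19726.20
Import duty = 14995.41 + 19726.20 = 34721.61
VAT base = CIF + duty = 374885.17 + 34721.61 = 409606.78
Import VAT = 409606.78 × 21% = 86017.42

Import duty: CHF 34721.61; import VAT: CHF 86017.42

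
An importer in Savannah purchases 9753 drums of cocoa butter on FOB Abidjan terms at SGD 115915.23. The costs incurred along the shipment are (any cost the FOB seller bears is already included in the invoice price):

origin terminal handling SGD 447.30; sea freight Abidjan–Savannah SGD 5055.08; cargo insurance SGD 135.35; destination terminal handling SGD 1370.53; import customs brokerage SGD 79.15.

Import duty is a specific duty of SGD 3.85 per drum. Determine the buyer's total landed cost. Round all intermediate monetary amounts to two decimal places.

Total landed cost: SGD 160104.39

FOB: the seller bears costs until goods are on board at the origin port; the buyer bears freight, insurance and all costs thereafter.
Already in the invoice (seller's account under FOB): origin terminal — exclude.
CIF value = FOB price + freight + insurance = 115915.23 + 5055.08 + 135.35 = 121105.66
Import duty = 9753 × 3.85 = 37549.05
Buyer bears: freight 5055.08 + insurance 135.35 + destination terminal 1370.53 + brokerage 79.15 + duty 37549.05 = 44189.16
Landed cost = invoice 115915.23 + 44189.16 = 160104.39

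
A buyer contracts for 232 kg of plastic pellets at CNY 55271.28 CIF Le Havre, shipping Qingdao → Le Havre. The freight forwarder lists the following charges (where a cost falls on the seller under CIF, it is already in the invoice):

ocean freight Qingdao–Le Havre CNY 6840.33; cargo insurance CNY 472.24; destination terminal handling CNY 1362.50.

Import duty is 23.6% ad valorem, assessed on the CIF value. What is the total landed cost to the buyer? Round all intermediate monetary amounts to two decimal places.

Total landed cost: CNY 69677.80

CIF: the seller pays costs through ocean freight and marine insurance to the destination port.
Already in the invoice (seller's account under CIF): freight, insurance — exclude.
The CIF price already equals the CIF value: 55271.28
Import duty = 55271.28 × 23.6% = 13044.02
Buyer bears: destination terminal 1362.50 + duty 13044.02 = 14406.52
Landed cost = invoice 55271.28 + 14406.52 = 69677.80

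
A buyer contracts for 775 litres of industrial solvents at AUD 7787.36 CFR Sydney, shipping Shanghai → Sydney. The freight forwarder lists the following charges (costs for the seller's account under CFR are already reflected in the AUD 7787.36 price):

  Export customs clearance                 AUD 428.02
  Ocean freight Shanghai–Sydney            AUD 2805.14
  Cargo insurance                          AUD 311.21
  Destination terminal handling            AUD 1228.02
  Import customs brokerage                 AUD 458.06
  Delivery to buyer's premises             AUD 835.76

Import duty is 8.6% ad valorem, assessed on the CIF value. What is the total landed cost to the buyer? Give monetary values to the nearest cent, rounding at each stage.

Total landed cost: AUD 11316.89

CFR: the seller pays costs through ocean freight to the destination port, but not insurance.
Already in the invoice (seller's account under CFR): export clearance, freight — exclude.
CIF value = CFR price + insurance = 7787.36 + 311.21 = 8098.57
Import duty = 8098.57 × 8.6% = 696.48
Buyer bears: insurance 311.21 + destination terminal 1228.02 + brokerage 458.06 + delivery 835.76 + duty 696.48 = 3529.53
Landed cost = invoice 7787.36 + 3529.53 = 11316.89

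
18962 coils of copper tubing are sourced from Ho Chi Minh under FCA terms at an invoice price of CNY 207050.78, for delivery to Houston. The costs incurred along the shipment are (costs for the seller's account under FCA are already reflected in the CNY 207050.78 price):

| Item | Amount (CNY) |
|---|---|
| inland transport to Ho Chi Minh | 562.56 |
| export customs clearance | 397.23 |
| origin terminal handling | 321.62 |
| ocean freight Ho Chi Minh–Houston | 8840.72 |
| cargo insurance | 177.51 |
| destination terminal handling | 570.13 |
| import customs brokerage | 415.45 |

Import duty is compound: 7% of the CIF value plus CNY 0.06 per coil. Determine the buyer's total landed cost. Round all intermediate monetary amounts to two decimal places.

FCA: the seller delivers export-cleared goods to the carrier; the buyer bears costs from that point.
Already in the invoice (seller's account under FCA): inland to port, export clearance — exclude.
CIF value = FCA price + origin terminal + freight + insurance = 207050.78 + 321.62 + 8840.72 + 177.51 = 216390.63
Ad valorem component: 216390.63 × 7% = 15147.34
Specific component: 18962 × 0.06 = 1137.72
Import duty = 15147.34 + 1137.72 = 16285.06
Buyer bears: origin terminal 321.62 + freight 8840.72 + insurance 177.51 + destination terminal 570.13 + brokerage 415.45 + duty 16285.06 = 26610.49
Landed cost = invoice 207050.78 + 26610.49 = 233661.27

Total landed cost: CNY 233661.27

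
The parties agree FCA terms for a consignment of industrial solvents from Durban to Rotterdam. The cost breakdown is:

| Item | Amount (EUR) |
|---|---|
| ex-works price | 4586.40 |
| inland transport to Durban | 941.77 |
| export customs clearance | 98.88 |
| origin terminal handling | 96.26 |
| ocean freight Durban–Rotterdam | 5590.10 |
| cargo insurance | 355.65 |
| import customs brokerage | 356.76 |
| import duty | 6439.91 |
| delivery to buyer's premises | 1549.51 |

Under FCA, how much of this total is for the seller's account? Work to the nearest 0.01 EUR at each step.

FCA: the seller delivers export-cleared goods to the carrier; the buyer bears costs from that point.
Seller's account: goods 4586.40 + inland to port 941.77 + export clearance 98.88 = 5627.05
Buyer's account: origin terminal 96.26 + freight 5590.10 + insurance 355.65 + brokerage 356.76 + duty 6439.91 + delivery 1549.51 = 14388.19

Seller's account: EUR 5627.05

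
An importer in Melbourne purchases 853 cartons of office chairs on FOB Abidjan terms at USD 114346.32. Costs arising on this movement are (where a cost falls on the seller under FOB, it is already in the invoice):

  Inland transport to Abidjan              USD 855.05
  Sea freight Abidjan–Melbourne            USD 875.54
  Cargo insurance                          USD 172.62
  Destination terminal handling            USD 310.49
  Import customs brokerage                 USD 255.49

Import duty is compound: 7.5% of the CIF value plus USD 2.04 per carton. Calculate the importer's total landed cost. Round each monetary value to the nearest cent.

Total landed cost: USD 126355.17

FOB: the seller bears costs until goods are on board at the origin port; the buyer bears freight, insurance and all costs thereafter.
Already in the invoice (seller's account under FOB): inland to port — exclude.
CIF value = FOB price + freight + insurance = 114346.32 + 875.54 + 172.62 = 115394.48
Ad valorem component: 115394.48 × 7.5% = 8654.59
Specific component: 853 × 2.04 = 1740.12
Import duty = 8654.59 + 1740.12 = 10394.71
Buyer bears: freight 875.54 + insurance 172.62 + destination terminal 310.49 + brokerage 255.49 + duty 10394.71 = 12008.85
Landed cost = invoice 114346.32 + 12008.85 = 126355.17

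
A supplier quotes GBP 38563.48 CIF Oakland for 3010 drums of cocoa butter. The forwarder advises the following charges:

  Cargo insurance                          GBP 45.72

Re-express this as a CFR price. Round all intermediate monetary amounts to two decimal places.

From CIF to CFR, the seller no longer bears: insurance.
CFR price = 38563.48 − 45.72 = 38517.76

CFR price: GBP 38517.76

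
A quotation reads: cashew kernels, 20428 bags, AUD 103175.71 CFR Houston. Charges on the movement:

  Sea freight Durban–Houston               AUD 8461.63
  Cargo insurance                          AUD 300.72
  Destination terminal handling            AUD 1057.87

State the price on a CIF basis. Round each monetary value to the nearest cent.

Not relevant to the conversion: freight — on the seller under both CFR and CIF; already in the CFR price and stays in the CIF price. destination terminal — on the buyer under both terms; not part of either seller's price.
From CFR to CIF, the seller additionally bears: insurance.
CIF price = 103175.71 + 300.72 = 103476.43

CIF price: AUD 103476.43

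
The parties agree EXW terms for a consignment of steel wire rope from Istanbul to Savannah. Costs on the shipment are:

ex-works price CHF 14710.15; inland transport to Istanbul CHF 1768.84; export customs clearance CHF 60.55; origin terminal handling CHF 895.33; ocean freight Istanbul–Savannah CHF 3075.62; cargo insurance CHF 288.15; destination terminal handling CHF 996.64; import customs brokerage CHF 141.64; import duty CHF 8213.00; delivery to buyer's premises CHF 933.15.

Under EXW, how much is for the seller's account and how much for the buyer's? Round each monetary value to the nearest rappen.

EXW: the seller makes goods available at their premises; the buyer bears all onward costs.
Seller's account: goods 14710.15 = 14710.15
Buyer's account: inland to port 1768.84 + export clearance 60.55 + origin terminal 895.33 + freight 3075.62 + insurance 288.15 + destination terminal 996.64 + brokerage 141.64 + duty 8213.00 + delivery 933.15 = 16372.92

Seller: CHF 14710.15; buyer: CHF 16372.92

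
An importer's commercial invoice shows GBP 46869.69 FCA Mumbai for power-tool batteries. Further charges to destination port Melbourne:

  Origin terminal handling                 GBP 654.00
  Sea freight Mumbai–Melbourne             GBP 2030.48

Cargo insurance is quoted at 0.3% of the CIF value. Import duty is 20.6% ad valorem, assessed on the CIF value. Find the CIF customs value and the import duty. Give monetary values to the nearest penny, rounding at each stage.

CIF value: GBP 49703.28; import duty: GBP 10238.88

Let C be the CIF value. C = FCA price + pre-shipment costs + freight + 0.3% × C
C − 0.3% × C = 46869.69 + 654.00 + 2030.48
0.997 × C = 49554.17
C = 49554.17 / 0.997 = 49703.28
Insurance premium = 0.3% × 49703.28 = 149.11
Import duty = 49703.28 × 20.6% = 10238.88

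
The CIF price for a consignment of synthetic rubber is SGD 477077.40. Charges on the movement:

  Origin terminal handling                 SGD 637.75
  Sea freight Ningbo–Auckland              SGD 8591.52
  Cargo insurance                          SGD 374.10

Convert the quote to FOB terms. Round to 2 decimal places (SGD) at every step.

FOB price: SGD 468111.78

Not relevant to the conversion: origin terminal — on the seller under both CIF and FOB; already in the CIF price and stays in the FOB price.
From CIF to FOB, the seller no longer bears: freight, insurance.
FOB price = 477077.40 − 8591.52 − 374.10 = 468111.78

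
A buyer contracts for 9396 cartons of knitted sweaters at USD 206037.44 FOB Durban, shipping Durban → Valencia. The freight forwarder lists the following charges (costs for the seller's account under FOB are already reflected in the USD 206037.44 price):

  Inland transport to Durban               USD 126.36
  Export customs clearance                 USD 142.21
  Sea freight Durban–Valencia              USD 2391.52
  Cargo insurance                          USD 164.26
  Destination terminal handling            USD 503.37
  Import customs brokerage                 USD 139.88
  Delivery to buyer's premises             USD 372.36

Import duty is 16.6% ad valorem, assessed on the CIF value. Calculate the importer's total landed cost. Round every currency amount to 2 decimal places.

Total landed cost: USD 244235.30

FOB: the seller bears costs until goods are on board at the origin port; the buyer bears freight, insurance and all costs thereafter.
Already in the invoice (seller's account under FOB): inland to port, export clearance — exclude.
CIF value = FOB price + freight + insurance = 206037.44 + 2391.52 + 164.26 = 208593.22
Import duty = 208593.22 × 16.6% = 34626.47
Buyer bears: freight 2391.52 + insurance 164.26 + destination terminal 503.37 + brokerage 139.88 + delivery 372.36 + duty 34626.47 = 38197.86
Landed cost = invoice 206037.44 + 38197.86 = 244235.30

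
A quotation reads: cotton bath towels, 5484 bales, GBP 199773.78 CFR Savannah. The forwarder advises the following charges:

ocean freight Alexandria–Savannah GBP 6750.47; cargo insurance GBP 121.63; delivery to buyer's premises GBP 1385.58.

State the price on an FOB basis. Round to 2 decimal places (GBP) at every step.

FOB price: GBP 193023.31

Not relevant to the conversion: delivery, insurance — on the buyer under both terms; not part of either seller's price.
From CFR to FOB, the seller no longer bears: freight.
FOB price = 199773.78 − 6750.47 = 193023.31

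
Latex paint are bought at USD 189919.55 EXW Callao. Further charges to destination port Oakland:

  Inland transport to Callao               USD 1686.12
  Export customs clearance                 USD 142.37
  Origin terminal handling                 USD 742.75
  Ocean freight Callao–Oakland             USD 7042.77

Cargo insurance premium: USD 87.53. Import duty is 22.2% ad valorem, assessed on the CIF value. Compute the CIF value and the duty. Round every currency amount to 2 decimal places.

CIF value: USD 199621.09; import duty: USD 44315.88

CIF = EXW price + pre-shipment costs + freight + insurance
CIF = 189919.55 + 1686.12 + 142.37 + 742.75 + 7042.77 + 87.53 = 199621.09
Import duty = 199621.09 × 22.2% = 44315.88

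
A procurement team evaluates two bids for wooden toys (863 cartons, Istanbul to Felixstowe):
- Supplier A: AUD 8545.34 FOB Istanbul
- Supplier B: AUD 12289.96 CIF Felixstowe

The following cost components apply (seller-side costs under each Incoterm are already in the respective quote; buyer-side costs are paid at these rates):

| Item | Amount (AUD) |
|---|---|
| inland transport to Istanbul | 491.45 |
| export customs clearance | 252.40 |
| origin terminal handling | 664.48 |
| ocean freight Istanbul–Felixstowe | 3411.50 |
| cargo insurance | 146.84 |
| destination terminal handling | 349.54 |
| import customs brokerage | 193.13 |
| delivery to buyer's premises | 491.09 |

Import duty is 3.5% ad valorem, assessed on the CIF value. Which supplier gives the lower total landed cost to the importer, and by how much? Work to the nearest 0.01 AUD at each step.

Supplier A is cheaper by AUD 192.80

Supplier A (FOB):
CIF value = FOB price + freight + insurance = 8545.34 + 3411.50 + 146.84 = 12103.68
Import duty = 12103.68 × 3.5% = 423.63
Buyer bears (A): 3411.50 + 146.84 + 349.54 + 193.13 + 491.09 = 4592.10
Landed cost (A) = invoice 8545.34 + 4592.10 + duty 423.63 = 13561.07
Supplier B (CIF):
The CIF price already equals the CIF value: 12289.96
Import duty = 12289.96 × 3.5% = 430.15
Buyer bears (B): 349.54 + 193.13 + 491.09 = 1033.76
Landed cost (B) = invoice 12289.96 + 1033.76 + duty 430.15 = 13753.87
Difference = |13561.07 − 13753.87| = 192.80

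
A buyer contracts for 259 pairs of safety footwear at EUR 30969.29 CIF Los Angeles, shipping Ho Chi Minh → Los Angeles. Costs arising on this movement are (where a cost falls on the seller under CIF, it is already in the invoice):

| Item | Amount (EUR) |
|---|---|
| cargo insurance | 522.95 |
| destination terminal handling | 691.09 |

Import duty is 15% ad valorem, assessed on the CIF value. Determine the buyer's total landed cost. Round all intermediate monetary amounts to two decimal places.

CIF: the seller pays costs through ocean freight and marine insurance to the destination port.
Already in the invoice (seller's account under CIF): insurance — exclude.
The CIF price already equals the CIF value: 30969.29
Import duty = 30969.29 × 15% = 4645.39
Buyer bears: destination terminal 691.09 + duty 4645.39 = 5336.48
Landed cost = invoice 30969.29 + 5336.48 = 36305.77

Total landed cost: EUR 36305.77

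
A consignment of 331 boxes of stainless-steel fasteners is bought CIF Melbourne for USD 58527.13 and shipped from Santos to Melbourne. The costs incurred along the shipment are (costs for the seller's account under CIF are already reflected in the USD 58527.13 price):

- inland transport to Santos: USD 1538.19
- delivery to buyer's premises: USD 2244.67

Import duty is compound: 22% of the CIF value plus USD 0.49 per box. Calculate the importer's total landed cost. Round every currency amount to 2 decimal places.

Total landed cost: USD 73809.96

CIF: the seller pays costs through ocean freight and marine insurance to the destination port.
Already in the invoice (seller's account under CIF): inland to port — exclude.
The CIF price already equals the CIF value: 58527.13
Ad valorem component: 58527.13 × 22% = 12875.97
Specific component: 331 × 0.49 = 162.19
Import duty = 12875.97 + 162.19 = 13038.16
Buyer bears: delivery 2244.67 + duty 13038.16 = 15282.83
Landed cost = invoice 58527.13 + 15282.83 = 73809.96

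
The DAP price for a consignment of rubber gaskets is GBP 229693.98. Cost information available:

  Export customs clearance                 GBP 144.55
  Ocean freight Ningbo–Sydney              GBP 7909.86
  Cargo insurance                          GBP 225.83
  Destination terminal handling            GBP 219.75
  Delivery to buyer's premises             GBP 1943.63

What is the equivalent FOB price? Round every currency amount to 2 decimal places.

FOB price: GBP 219394.91

Not relevant to the conversion: export clearance — on the seller under both DAP and FOB; already in the DAP price and stays in the FOB price.
From DAP to FOB, the seller no longer bears: freight, insurance, destination terminal, delivery.
FOB price = 229693.98 − 7909.86 − 225.83 − 219.75 − 1943.63 = 219394.91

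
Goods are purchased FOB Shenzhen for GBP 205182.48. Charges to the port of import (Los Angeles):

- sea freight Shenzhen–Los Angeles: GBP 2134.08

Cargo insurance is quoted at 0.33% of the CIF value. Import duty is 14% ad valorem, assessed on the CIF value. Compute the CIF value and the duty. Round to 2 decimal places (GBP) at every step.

Let C be the CIF value. C = FOB price + freight + 0.33% × C
C − 0.33% × C = 205182.48 + 2134.08
0.9967 × C = 207316.56
C = 207316.56 / 0.9967 = 208002.97
Insurance premium = 0.33% × 208002.97 = 686.41
Import duty = 208002.97 × 14% = 29120.42

CIF value: GBP 208002.97; import duty: GBP 29120.42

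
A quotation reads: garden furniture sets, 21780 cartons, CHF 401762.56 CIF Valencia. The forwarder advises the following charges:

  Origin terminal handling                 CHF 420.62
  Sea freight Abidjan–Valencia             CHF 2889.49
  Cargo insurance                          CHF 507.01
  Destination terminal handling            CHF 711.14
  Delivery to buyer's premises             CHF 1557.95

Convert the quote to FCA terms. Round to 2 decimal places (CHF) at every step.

Not relevant to the conversion: delivery, destination terminal — on the buyer under both terms; not part of either seller's price.
From CIF to FCA, the seller no longer bears: origin terminal, freight, insurance.
FCA price = 401762.56 − 420.62 − 2889.49 − 507.01 = 397945.44

FCA price: CHF 397945.44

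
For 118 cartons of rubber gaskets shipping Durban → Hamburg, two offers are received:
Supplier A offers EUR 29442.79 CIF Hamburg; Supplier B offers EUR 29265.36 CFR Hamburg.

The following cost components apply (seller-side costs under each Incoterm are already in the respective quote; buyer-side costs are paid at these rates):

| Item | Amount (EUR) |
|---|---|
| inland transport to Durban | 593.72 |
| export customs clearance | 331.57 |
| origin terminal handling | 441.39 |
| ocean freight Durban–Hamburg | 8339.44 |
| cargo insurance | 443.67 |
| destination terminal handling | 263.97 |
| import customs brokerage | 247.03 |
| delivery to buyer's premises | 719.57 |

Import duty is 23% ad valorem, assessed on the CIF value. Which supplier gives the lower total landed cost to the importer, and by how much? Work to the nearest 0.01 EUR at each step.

Supplier A (CIF):
The CIF price already equals the CIF value: 29442.79
Import duty = 29442.79 × 23% = 6771.84
Buyer bears (A): 263.97 + 247.03 + 719.57 = 1230.57
Landed cost (A) = invoice 29442.79 + 1230.57 + duty 6771.84 = 37445.20
Supplier B (CFR):
CIF value = CFR price + insurance = 29265.36 + 443.67 = 29709.03
Import duty = 29709.03 × 23% = 6833.08
Buyer bears (B): 443.67 + 263.97 + 247.03 + 719.57 = 1674.24
Landed cost (B) = invoice 29265.36 + 1674.24 + duty 6833.08 = 37772.68
Difference = |37445.20 − 37772.68| = 327.48

Supplier A is cheaper by EUR 327.48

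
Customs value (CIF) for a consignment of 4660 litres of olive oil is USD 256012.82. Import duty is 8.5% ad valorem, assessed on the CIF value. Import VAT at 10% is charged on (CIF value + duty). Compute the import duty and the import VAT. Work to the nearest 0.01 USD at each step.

Import duty = 256012.82 × 8.5% = 21761.09
VAT base = CIF + duty = 256012.82 + 21761.09 = 277773.91
Import VAT = 277773.91 × 10% = 27777.39

Import duty: USD 21761.09; import VAT: USD 27777.39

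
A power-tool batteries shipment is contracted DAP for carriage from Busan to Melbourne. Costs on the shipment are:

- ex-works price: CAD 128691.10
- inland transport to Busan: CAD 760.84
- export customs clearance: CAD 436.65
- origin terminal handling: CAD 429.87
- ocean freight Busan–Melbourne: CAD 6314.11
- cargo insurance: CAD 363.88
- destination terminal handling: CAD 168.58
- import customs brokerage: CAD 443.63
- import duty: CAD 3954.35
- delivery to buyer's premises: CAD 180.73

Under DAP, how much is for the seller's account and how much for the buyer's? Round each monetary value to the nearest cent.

DAP: the seller bears all costs to the named destination except import duty and clearance.
Seller's account: goods 128691.10 + inland to port 760.84 + export clearance 436.65 + origin terminal 429.87 + freight 6314.11 + insurance 363.88 + destination terminal 168.58 + delivery 180.73 = 137345.76
Buyer's account: brokerage 443.63 + duty 3954.35 = 4397.98

Seller: CAD 137345.76; buyer: CAD 4397.98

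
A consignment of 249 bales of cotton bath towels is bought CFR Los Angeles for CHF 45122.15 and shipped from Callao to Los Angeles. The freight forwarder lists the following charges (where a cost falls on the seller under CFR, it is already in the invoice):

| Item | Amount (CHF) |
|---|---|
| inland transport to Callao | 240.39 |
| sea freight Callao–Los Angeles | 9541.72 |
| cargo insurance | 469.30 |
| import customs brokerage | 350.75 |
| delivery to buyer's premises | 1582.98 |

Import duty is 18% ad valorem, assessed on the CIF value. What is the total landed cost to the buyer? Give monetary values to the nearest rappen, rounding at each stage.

CFR: the seller pays costs through ocean freight to the destination port, but not insurance.
Already in the invoice (seller's account under CFR): inland to port, freight — exclude.
CIF value = CFR price + insurance = 45122.15 + 469.30 = 45591.45
Import duty = 45591.45 × 18% = 8206.46
Buyer bears: insurance 469.30 + brokerage 350.75 + delivery 1582.98 + duty 8206.46 = 10609.49
Landed cost = invoice 45122.15 + 10609.49 = 55731.64

Total landed cost: CHF 55731.64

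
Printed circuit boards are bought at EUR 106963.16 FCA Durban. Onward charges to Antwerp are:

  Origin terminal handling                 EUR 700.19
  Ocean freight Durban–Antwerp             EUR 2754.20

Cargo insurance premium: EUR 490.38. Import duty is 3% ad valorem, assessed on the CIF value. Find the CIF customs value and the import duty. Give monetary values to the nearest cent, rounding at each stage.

CIF value: EUR 110907.93; import duty: EUR 3327.24

CIF = FCA price + pre-shipment costs + freight + insurance
CIF = 106963.16 + 700.19 + 2754.20 + 490.38 = 110907.93
Import duty = 110907.93 × 3% = 3327.24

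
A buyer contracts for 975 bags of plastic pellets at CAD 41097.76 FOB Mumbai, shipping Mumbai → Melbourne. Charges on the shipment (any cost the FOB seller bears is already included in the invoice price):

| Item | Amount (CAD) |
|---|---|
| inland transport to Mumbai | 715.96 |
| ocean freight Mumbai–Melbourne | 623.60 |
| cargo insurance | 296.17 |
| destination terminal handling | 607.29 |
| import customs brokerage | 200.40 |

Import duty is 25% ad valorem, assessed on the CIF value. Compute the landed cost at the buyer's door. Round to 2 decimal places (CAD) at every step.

Total landed cost: CAD 53329.60

FOB: the seller bears costs until goods are on board at the origin port; the buyer bears freight, insurance and all costs thereafter.
Already in the invoice (seller's account under FOB): inland to port — exclude.
CIF value = FOB price + freight + insurance = 41097.76 + 623.60 + 296.17 = 42017.53
Import duty = 42017.53 × 25% = 10504.38
Buyer bears: freight 623.60 + insurance 296.17 + destination terminal 607.29 + brokerage 200.40 + duty 10504.38 = 12231.84
Landed cost = invoice 41097.76 + 12231.84 = 53329.60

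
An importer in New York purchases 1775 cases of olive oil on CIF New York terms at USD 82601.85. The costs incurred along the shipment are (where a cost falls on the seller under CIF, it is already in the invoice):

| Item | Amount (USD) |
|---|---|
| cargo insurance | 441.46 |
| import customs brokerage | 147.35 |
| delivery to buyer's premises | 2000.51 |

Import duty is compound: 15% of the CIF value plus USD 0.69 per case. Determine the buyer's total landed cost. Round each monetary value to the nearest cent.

CIF: the seller pays costs through ocean freight and marine insurance to the destination port.
Already in the invoice (seller's account under CIF): insurance — exclude.
The CIF price already equals the CIF value: 82601.85
Ad valorem component: 82601.85 × 15% = 12390.28
Specific component: 1775 × 0.69 = 1224.75
Import duty = 12390.28 + 1224.75 = 13615.03
Buyer bears: brokerage 147.35 + delivery 2000.51 + duty 13615.03 = 15762.89
Landed cost = invoice 82601.85 + 15762.89 = 98364.74

Total landed cost: USD 98364.74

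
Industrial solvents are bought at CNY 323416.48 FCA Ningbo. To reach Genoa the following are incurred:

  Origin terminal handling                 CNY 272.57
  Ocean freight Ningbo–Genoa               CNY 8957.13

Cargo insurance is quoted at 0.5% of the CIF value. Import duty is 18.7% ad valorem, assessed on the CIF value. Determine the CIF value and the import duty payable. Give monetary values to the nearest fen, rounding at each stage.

CIF value: CNY 334317.77; import duty: CNY 62517.42

Let C be the CIF value. C = FCA price + pre-shipment costs + freight + 0.5% × C
C − 0.5% × C = 323416.48 + 272.57 + 8957.13
0.995 × C = 332646.18
C = 332646.18 / 0.995 = 334317.77
Insurance premium = 0.5% × 334317.77 = 1671.59
Import duty = 334317.77 × 18.7% = 62517.42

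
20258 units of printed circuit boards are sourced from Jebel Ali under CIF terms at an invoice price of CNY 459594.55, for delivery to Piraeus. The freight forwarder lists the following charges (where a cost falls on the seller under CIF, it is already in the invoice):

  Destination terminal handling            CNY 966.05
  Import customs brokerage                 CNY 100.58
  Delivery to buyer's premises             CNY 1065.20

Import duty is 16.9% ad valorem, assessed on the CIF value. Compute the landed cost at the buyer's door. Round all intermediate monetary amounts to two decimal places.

CIF: the seller pays costs through ocean freight and marine insurance to the destination port.
The CIF price already equals the CIF value: 459594.55
Import duty = 459594.55 × 16.9% = 77671.48
Buyer bears: destination terminal 966.05 + brokerage 100.58 + delivery 1065.20 + duty 77671.48 = 79803.31
Landed cost = invoice 459594.55 + 79803.31 = 539397.86

Total landed cost: CNY 539397.86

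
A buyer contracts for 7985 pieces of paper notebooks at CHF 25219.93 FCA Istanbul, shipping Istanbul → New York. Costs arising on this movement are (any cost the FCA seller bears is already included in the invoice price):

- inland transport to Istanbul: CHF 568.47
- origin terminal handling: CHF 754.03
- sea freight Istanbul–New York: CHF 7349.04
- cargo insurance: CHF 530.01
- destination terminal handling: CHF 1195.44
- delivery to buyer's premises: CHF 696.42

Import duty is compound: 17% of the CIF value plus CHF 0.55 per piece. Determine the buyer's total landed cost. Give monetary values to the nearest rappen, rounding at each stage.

Total landed cost: CHF 45891.63

FCA: the seller delivers export-cleared goods to the carrier; the buyer bears costs from that point.
Already in the invoice (seller's account under FCA): inland to port — exclude.
CIF value = FCA price + origin terminal + freight + insurance = 25219.93 + 754.03 + 7349.04 + 530.01 = 33853.01
Ad valorem component: 33853.01 × 17% = 5755.01
Specific component: 7985 × 0.55 = 4391.75
Import duty = 5755.01 + 4391.75 = 10146.76
Buyer bears: origin terminal 754.03 + freight 7349.04 + insurance 530.01 + destination terminal 1195.44 + delivery 696.42 + duty 10146.76 = 20671.70
Landed cost = invoice 25219.93 + 20671.70 = 45891.63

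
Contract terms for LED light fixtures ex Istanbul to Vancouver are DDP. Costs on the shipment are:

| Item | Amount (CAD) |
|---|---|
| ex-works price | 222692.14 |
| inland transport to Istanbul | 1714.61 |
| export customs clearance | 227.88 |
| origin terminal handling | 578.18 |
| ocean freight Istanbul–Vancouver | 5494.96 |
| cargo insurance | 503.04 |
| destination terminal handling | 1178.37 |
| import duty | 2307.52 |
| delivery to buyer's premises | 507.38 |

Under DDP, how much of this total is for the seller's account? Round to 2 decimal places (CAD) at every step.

DDP: the seller bears all costs including import duty.
Seller's account: goods 222692.14 + inland to port 1714.61 + export clearance 227.88 + origin terminal 578.18 + freight 5494.96 + insurance 503.04 + destination terminal 1178.37 + duty 2307.52 + delivery 507.38 = 235204.08
Buyer's account: 0.00

Seller's account: CAD 235204.08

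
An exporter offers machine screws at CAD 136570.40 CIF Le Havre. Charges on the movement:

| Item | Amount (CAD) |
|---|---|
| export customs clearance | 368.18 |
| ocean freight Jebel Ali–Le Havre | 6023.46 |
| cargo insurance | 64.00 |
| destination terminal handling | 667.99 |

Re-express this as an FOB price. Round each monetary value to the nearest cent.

Not relevant to the conversion: export clearance — on the seller under both CIF and FOB; already in the CIF price and stays in the FOB price. destination terminal — on the buyer under both terms; not part of either seller's price.
From CIF to FOB, the seller no longer bears: freight, insurance.
FOB price = 136570.40 − 6023.46 − 64.00 = 130482.94

FOB price: CAD 130482.94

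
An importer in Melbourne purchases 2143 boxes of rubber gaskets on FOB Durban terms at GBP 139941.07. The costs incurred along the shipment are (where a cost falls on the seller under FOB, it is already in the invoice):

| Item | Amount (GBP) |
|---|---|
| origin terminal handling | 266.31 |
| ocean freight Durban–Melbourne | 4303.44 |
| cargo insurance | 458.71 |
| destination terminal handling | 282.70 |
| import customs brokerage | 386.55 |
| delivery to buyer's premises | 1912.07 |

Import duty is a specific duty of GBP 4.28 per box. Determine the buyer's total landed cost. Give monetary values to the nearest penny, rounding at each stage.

FOB: the seller bears costs until goods are on board at the origin port; the buyer bears freight, insurance and all costs thereafter.
Already in the invoice (seller's account under FOB): origin terminal — exclude.
CIF value = FOB price + freight + insurance = 139941.07 + 4303.44 + 458.71 = 144703.22
Import duty = 2143 × 4.28 = 9172.04
Buyer bears: freight 4303.44 + insurance 458.71 + destination terminal 282.70 + brokerage 386.55 + delivery 1912.07 + duty 9172.04 = 16515.51
Landed cost = invoice 139941.07 + 16515.51 = 156456.58

Total landed cost: GBP 156456.58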